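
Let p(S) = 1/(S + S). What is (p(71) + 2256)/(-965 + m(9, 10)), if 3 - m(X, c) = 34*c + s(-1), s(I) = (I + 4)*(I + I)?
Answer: -320353/184032 ≈ -1.7407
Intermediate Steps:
s(I) = 2*I*(4 + I) (s(I) = (4 + I)*(2*I) = 2*I*(4 + I))
p(S) = 1/(2*S)
m(X, c) = 9 - 34*c (m(X, c) = 3 - (34*c + 2*(-1)*(4 - 1)) = 3 - (34*c + 2*(-1)*3) = 3 - (34*c - 6) = 3 - (-6 + 34*c) = 3 + (6 - 34*c) = 9 - 34*c)
(p(71) + 2256)/(-965 + m(9, 10)) = ((½)/71 + 2256)/(-965 + (9 - 34*10)) = ((½)*(1/71) + 2256)/(-965 + (9 - 340)) = (1/142 + 2256)/(-965 - 331) = (320353/142)/(-1296) = (320353/142)*(-1/1296) = -320353/184032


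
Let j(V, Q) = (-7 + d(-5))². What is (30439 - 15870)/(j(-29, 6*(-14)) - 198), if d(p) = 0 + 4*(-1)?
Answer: -14569/77 ≈ -189.21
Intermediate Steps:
d(p) = -4 (d(p) = 0 - 4 = -4)
j(V, Q) = 121 (j(V, Q) = (-7 - 4)² = (-11)² = 121)
(30439 - 15870)/(j(-29, 6*(-14)) - 198) = (30439 - 15870)/(121 - 198) = 14569/(-77) = 14569*(-1/77) = -14569/77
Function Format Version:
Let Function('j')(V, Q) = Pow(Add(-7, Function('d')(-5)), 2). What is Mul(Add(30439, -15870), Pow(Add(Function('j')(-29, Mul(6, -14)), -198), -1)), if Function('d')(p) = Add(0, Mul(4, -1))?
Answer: Rational(-14569, 77) ≈ -189.21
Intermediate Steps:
Function('d')(p) = -4 (Function('d')(p) = Add(0, -4) = -4)
Function('j')(V, Q) = 121 (Function('j')(V, Q) = Pow(Add(-7, -4), 2) = Pow(-11, 2) = 121)
Mul(Add(30439, -15870), Pow(Add(Function('j')(-29, Mul(6, -14)), -198), -1)) = Mul(Add(30439, -15870), Pow(Add(121, -198), -1)) = Mul(14569, Pow(-77, -1)) = Mul(14569, Rational(-1, 77)) = Rational(-14569, 77)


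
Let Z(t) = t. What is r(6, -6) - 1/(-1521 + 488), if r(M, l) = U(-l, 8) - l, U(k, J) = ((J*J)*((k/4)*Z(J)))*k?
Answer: 4766263/1033 ≈ 4614.0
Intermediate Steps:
U(k, J) = J**3*k**2/4 (U(k, J) = ((J*J)*((k/4)*J))*k = (J**2*((k*(1/4))*J))*k = (J**2*((k/4)*J))*k = (J**2*(J*k/4))*k = (k*J**3/4)*k = J**3*k**2/4)
r(M, l) = -l + 128*l**2 (r(M, l) = (1/4)*8**3*(-l)**2 - l = (1/4)*512*l**2 - l = 128*l**2 - l = -l + 128*l**2)
r(6, -6) - 1/(-1521 + 488) = -6*(-1 + 128*(-6)) - 1/(-1521 + 488) = -6*(-1 - 768) - 1/(-1033) = -6*(-769) - 1*(-1/1033) = 4614 + 1/1033 = 4766263/1033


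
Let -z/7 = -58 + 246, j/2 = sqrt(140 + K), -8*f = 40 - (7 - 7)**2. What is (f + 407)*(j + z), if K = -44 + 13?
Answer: -529032 + 804*sqrt(109) ≈ -5.2064e+5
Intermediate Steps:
K = -31
f = -5 (f = -(40 - (7 - 7)**2)/8 = -(40 - 1*0**2)/8 = -(40 - 1*0)/8 = -(40 + 0)/8 = -1/8*40 = -5)
j = 2*sqrt(109) (j = 2*sqrt(140 - 31) = 2*sqrt(109) ≈ 20.881)
z = -1316 (z = -7*(-58 + 246) = -7*188 = -1316)
(f + 407)*(j + z) = (-5 + 407)*(2*sqrt(109) - 1316) = 402*(-1316 + 2*sqrt(109)) = -529032 + 804*sqrt(109)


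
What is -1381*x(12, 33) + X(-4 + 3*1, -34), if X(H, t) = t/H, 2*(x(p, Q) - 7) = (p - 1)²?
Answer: -186367/2 ≈ -93184.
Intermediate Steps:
x(p, Q) = 7 + (-1 + p)²/2 (x(p, Q) = 7 + (p - 1)²/2 = 7 + (-1 + p)²/2)
-1381*x(12, 33) + X(-4 + 3*1, -34) = -1381*(7 + (-1 + 12)²/2) - 34/(-4 + 3*1) = -1381*(7 + (½)*11²) - 34/(-4 + 3) = -1381*(7 + (½)*121) - 34/(-1) = -1381*(7 + 121/2) - 34*(-1) = -1381*135/2 + 34 = -186435/2 + 34 = -186367/2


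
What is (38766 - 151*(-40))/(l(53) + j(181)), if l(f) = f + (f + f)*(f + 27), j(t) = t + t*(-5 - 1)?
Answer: 22403/3814 ≈ 5.8739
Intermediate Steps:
j(t) = -5*t (j(t) = t + t*(-6) = t - 6*t = -5*t)
l(f) = f + 2*f*(27 + f) (l(f) = f + (2*f)*(27 + f) = f + 2*f*(27 + f))
(38766 - 151*(-40))/(l(53) + j(181)) = (38766 - 151*(-40))/(53*(55 + 2*53) - 5*181) = (38766 + 6040)/(53*(55 + 106) - 905) = 44806/(53*161 - 905) = 44806/(8533 - 905) = 44806/7628 = 44806*(1/7628) = 22403/3814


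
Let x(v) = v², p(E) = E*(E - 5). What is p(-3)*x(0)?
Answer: 0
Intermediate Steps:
p(E) = E*(-5 + E)
p(-3)*x(0) = -3*(-5 - 3)*0² = -3*(-8)*0 = 24*0 = 0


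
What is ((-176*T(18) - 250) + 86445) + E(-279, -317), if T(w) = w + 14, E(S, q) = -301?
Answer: 80262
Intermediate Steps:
T(w) = 14 + w
((-176*T(18) - 250) + 86445) + E(-279, -317) = ((-176*(14 + 18) - 250) + 86445) - 301 = ((-176*32 - 250) + 86445) - 301 = ((-5632 - 250) + 86445) - 301 = (-5882 + 86445) - 301 = 80563 - 301 = 80262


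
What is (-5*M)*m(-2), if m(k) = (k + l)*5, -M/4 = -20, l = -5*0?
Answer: 4000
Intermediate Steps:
l = 0
M = 80 (M = -4*(-20) = 80)
m(k) = 5*k (m(k) = (k + 0)*5 = k*5 = 5*k)
(-5*M)*m(-2) = (-5*80)*(5*(-2)) = -400*(-10) = 4000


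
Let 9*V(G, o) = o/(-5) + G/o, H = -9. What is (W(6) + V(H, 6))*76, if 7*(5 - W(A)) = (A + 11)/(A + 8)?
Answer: 84284/245 ≈ 344.02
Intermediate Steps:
W(A) = 5 - (11 + A)/(7*(8 + A)) (W(A) = 5 - (A + 11)/(7*(A + 8)) = 5 - (11 + A)/(7*(8 + A)))
V(G, o) = -o/45 + G/(9*o) (V(G, o) = (o/(-5) + G/o)/9 = (o*(-⅕) + G/o)/9 = (-o/5 + G/o)/9 = -o/45 + G/(9*o))
(W(6) + V(H, 6))*76 = ((269 + 34*6)/(7*(8 + 6)) + (-1/45*6 + (⅑)*(-9)/6))*76 = ((⅐)*(269 + 204)/14 + (-2/15 + (⅑)*(-9)*(⅙)))*76 = ((⅐)*(1/14)*473 + (-2/15 - ⅙))*76 = (473/98 - 3/10)*76 = (1109/245)*76 = 84284/245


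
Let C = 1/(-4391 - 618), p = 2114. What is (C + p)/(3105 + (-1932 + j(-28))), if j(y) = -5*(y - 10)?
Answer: 10589025/6827267 ≈ 1.5510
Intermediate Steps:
j(y) = 50 - 5*y (j(y) = -5*(-10 + y) = 50 - 5*y)
C = -1/5009 (C = 1/(-5009) = -1/5009 ≈ -0.00019964)
(C + p)/(3105 + (-1932 + j(-28))) = (-1/5009 + 2114)/(3105 + (-1932 + (50 - 5*(-28)))) = 10589025/(5009*(3105 + (-1932 + (50 + 140)))) = 10589025/(5009*(3105 + (-1932 + 190))) = 10589025/(5009*(3105 - 1742)) = (10589025/5009)/1363 = (10589025/5009)*(1/1363) = 10589025/6827267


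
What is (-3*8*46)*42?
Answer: -46368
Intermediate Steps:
(-3*8*46)*42 = -24*46*42 = -1104*42 = -46368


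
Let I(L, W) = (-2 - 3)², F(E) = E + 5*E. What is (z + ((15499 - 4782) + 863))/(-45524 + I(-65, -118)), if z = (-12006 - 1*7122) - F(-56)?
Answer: 7212/45499 ≈ 0.15851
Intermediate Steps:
F(E) = 6*E
I(L, W) = 25 (I(L, W) = (-5)² = 25)
z = -18792 (z = (-12006 - 1*7122) - 6*(-56) = (-12006 - 7122) - 1*(-336) = -19128 + 336 = -18792)
(z + ((15499 - 4782) + 863))/(-45524 + I(-65, -118)) = (-18792 + ((15499 - 4782) + 863))/(-45524 + 25) = (-18792 + (10717 + 863))/(-45499) = (-18792 + 11580)*(-1/45499) = -7212*(-1/45499) = 7212/45499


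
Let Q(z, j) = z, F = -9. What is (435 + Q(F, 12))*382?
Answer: 162732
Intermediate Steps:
(435 + Q(F, 12))*382 = (435 - 9)*382 = 426*382 = 162732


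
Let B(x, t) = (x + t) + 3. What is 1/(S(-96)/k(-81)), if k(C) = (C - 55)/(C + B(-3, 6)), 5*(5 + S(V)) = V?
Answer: -136/1815 ≈ -0.074931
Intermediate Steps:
B(x, t) = 3 + t + x (B(x, t) = (t + x) + 3 = 3 + t + x)
S(V) = -5 + V/5
k(C) = (-55 + C)/(6 + C) (k(C) = (C - 55)/(C + (3 + 6 - 3)) = (-55 + C)/(C + 6) = (-55 + C)/(6 + C))
1/(S(-96)/k(-81)) = 1/((-5 + (1/5)*(-96))/(((-55 - 81)/(6 - 81)))) = 1/((-5 - 96/5)/((-136/(-75)))) = 1/(-121/(5*((-1/75*(-136))))) = 1/(-121/(5*136/75)) = 1/(-121/5*75/136) = 1/(-1815/136) = -136/1815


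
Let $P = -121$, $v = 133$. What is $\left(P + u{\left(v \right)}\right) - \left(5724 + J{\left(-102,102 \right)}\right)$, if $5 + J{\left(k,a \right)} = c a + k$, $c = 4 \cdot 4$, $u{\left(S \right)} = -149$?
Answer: $-7519$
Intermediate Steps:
$c = 16$
$J{\left(k,a \right)} = -5 + k + 16 a$ ($J{\left(k,a \right)} = -5 + \left(16 a + k\right) = -5 + \left(k + 16 a\right) = -5 + k + 16 a$)
$\left(P + u{\left(v \right)}\right) - \left(5724 + J{\left(-102,102 \right)}\right) = \left(-121 - 149\right) - \left(5617 + 1632\right) = -270 - 7249 = -7519$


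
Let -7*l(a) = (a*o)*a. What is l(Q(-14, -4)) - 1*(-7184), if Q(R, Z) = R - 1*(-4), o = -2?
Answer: 50488/7 ≈ 7212.6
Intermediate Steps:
Q(R, Z) = 4 + R (Q(R, Z) = R + 4 = 4 + R)
l(a) = 2*a²/7 (l(a) = -a*(-2)*a/7 = -(-2*a)*a/7 = -(-2)*a²/7 = 2*a²/7)
l(Q(-14, -4)) - 1*(-7184) = 2*(4 - 14)²/7 - 1*(-7184) = (2/7)*(-10)² + 7184 = (2/7)*100 + 7184 = 200/7 + 7184 = 50488/7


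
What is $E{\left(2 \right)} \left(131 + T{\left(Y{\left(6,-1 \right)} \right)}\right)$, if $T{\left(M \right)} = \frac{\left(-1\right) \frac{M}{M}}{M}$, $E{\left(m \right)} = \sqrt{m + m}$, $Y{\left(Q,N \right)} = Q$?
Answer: $\frac{785}{3} \approx 261.67$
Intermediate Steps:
$E{\left(m \right)} = \sqrt{2} \sqrt{m}$ ($E{\left(m \right)} = \sqrt{2 m} = \sqrt{2} \sqrt{m}$)
$T{\left(M \right)} = - \frac{1}{M}$ ($T{\left(M \right)} = \frac{\left(-1\right) 1}{M} = - \frac{1}{M}$)
$E{\left(2 \right)} \left(131 + T{\left(Y{\left(6,-1 \right)} \right)}\right) = \sqrt{2} \sqrt{2} \left(131 - \frac{1}{6}\right) = 2 \left(131 - \frac{1}{6}\right) = 2 \cdot \frac{785}{6} = \frac{785}{3}$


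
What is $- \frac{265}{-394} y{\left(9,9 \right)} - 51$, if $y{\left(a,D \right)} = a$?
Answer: $- \frac{17709}{394} \approx -44.947$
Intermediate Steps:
$- \frac{265}{-394} y{\left(9,9 \right)} - 51 = - \frac{265}{-394} \cdot 9 - 51 = \left(-265\right) \left(- \frac{1}{394}\right) 9 - 51 = \frac{265}{394} \cdot 9 - 51 = \frac{2385}{394} - 51 = - \frac{17709}{394}$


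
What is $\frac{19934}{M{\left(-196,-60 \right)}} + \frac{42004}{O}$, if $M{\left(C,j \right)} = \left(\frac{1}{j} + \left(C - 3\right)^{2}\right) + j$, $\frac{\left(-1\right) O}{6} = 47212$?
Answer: $\frac{59787968761}{168012801462} \approx 0.35585$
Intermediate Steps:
$O = -283272$ ($O = \left(-6\right) 47212 = -283272$)
$M{\left(C,j \right)} = j + \frac{1}{j} + \left(-3 + C\right)^{2}$ ($M{\left(C,j \right)} = \left(\frac{1}{j} + \left(-3 + C\right)^{2}\right) + j = j + \frac{1}{j} + \left(-3 + C\right)^{2}$)
$\frac{19934}{M{\left(-196,-60 \right)}} + \frac{42004}{O} = \frac{19934}{-60 + \frac{1}{-60} + \left(-3 - 196\right)^{2}} + \frac{42004}{-283272} = \frac{19934}{-60 - \frac{1}{60} + \left(-199\right)^{2}} + 42004 \left(- \frac{1}{283272}\right) = \frac{19934}{-60 - \frac{1}{60} + 39601} - \frac{10501}{70818} = \frac{19934}{\frac{2372459}{60}} - \frac{10501}{70818} = 19934 \cdot \frac{60}{2372459} - \frac{10501}{70818} = \frac{1196040}{2372459} - \frac{10501}{70818} = \frac{59787968761}{168012801462}$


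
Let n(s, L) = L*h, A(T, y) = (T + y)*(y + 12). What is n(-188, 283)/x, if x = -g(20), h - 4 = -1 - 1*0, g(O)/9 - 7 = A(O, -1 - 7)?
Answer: -283/165 ≈ -1.7152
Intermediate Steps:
A(T, y) = (12 + y)*(T + y) (A(T, y) = (T + y)*(12 + y) = (12 + y)*(T + y))
g(O) = -225 + 36*O (g(O) = 63 + 9*((-1 - 7)² + 12*O + 12*(-1 - 7) + O*(-1 - 7)) = 63 + 9*((-8)² + 12*O + 12*(-8) + O*(-8)) = 63 + 9*(64 + 12*O - 96 - 8*O) = 63 + 9*(-32 + 4*O) = 63 + (-288 + 36*O) = -225 + 36*O)
h = 3 (h = 4 + (-1 - 1*0) = 4 + (-1 + 0) = 4 - 1 = 3)
n(s, L) = 3*L (n(s, L) = L*3 = 3*L)
x = -495 (x = -(-225 + 36*20) = -(-225 + 720) = -1*495 = -495)
n(-188, 283)/x = (3*283)/(-495) = 849*(-1/495) = -283/165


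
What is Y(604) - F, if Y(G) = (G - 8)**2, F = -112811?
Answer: 468027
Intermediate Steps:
Y(G) = (-8 + G)**2
Y(604) - F = (-8 + 604)**2 - 1*(-112811) = 596**2 + 112811 = 355216 + 112811 = 468027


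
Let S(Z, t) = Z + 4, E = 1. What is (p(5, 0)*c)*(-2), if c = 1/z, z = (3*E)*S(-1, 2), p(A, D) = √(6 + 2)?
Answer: -4*√2/9 ≈ -0.62854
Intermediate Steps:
S(Z, t) = 4 + Z
p(A, D) = 2*√2 (p(A, D) = √8 = 2*√2)
z = 9 (z = (3*1)*(4 - 1) = 3*3 = 9)
c = ⅑ (c = 1/9 = ⅑ ≈ 0.11111)
(p(5, 0)*c)*(-2) = ((2*√2)*(⅑))*(-2) = (2*√2/9)*(-2) = -4*√2/9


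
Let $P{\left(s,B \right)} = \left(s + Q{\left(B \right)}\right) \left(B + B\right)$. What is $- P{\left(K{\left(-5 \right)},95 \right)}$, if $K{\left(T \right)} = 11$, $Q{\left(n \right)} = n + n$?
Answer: $-38190$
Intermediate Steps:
$Q{\left(n \right)} = 2 n$
$P{\left(s,B \right)} = 2 B \left(s + 2 B\right)$ ($P{\left(s,B \right)} = \left(s + 2 B\right) \left(B + B\right) = \left(s + 2 B\right) 2 B = 2 B \left(s + 2 B\right)$)
$- P{\left(K{\left(-5 \right)},95 \right)} = - 2 \cdot 95 \left(11 + 2 \cdot 95\right) = - 2 \cdot 95 \left(11 + 190\right) = - 2 \cdot 95 \cdot 201 = \left(-1\right) 38190 = -38190$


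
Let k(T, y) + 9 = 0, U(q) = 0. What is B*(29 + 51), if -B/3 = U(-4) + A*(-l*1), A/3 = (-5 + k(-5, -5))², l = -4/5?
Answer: -112896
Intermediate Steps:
l = -⅘ (l = -4*⅕ = -⅘ ≈ -0.80000)
k(T, y) = -9 (k(T, y) = -9 + 0 = -9)
A = 588 (A = 3*(-5 - 9)² = 3*(-14)² = 3*196 = 588)
B = -7056/5 (B = -3*(0 + 588*(-1*(-⅘)*1)) = -3*(0 + 588*((⅘)*1)) = -3*(0 + 588*(⅘)) = -3*(0 + 2352/5) = -3*2352/5 = -7056/5 ≈ -1411.2)
B*(29 + 51) = -7056*(29 + 51)/5 = -7056/5*80 = -112896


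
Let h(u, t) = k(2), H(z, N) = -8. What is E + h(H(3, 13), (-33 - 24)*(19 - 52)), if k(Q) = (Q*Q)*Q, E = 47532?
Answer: 47540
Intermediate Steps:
k(Q) = Q**3 (k(Q) = Q**2*Q = Q**3)
h(u, t) = 8 (h(u, t) = 2**3 = 8)
E + h(H(3, 13), (-33 - 24)*(19 - 52)) = 47532 + 8 = 47540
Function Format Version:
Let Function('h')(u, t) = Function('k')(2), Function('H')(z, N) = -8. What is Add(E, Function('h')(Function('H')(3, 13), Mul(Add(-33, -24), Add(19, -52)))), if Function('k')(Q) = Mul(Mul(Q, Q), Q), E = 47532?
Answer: 47540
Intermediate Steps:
Function('k')(Q) = Pow(Q, 3) (Function('k')(Q) = Mul(Pow(Q, 2), Q) = Pow(Q, 3))
Function('h')(u, t) = 8 (Function('h')(u, t) = Pow(2, 3) = 8)
Add(E, Function('h')(Function('H')(3, 13), Mul(Add(-33, -24), Add(19, -52)))) = Add(47532, 8) = 47540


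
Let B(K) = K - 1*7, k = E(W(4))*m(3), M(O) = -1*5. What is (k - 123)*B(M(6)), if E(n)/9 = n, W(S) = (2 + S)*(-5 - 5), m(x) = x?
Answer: 20916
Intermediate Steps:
W(S) = -20 - 10*S (W(S) = (2 + S)*(-10) = -20 - 10*S)
E(n) = 9*n
M(O) = -5
k = -1620 (k = (9*(-20 - 10*4))*3 = (9*(-20 - 40))*3 = (9*(-60))*3 = -540*3 = -1620)
B(K) = -7 + K (B(K) = K - 7 = -7 + K)
(k - 123)*B(M(6)) = (-1620 - 123)*(-7 - 5) = -1743*(-12) = 20916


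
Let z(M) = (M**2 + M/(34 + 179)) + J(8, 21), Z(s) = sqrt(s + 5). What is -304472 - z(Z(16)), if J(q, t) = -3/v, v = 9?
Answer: -913478/3 - sqrt(21)/213 ≈ -3.0449e+5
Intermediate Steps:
Z(s) = sqrt(5 + s)
J(q, t) = -1/3 (J(q, t) = -3/9 = -3*1/9 = -1/3)
z(M) = -1/3 + M**2 + M/213 (z(M) = (M**2 + M/(34 + 179)) - 1/3 = (M**2 + M/213) - 1/3 = -1/3 + M**2 + M/213)
-304472 - z(Z(16)) = -304472 - (-1/3 + (sqrt(5 + 16))**2 + sqrt(5 + 16)/213) = -304472 - (-1/3 + (sqrt(21))**2 + sqrt(21)/213) = -304472 - (-1/3 + 21 + sqrt(21)/213) = -304472 - (62/3 + sqrt(21)/213) = -304472 + (-62/3 - sqrt(21)/213) = -913478/3 - sqrt(21)/213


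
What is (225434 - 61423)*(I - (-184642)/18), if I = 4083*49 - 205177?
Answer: 7598793641/9 ≈ 8.4431e+8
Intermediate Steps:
I = -5110 (I = 200067 - 205177 = -5110)
(225434 - 61423)*(I - (-184642)/18) = (225434 - 61423)*(-5110 - (-184642)/18) = 164011*(-5110 - (-184642)/18) = 164011*(-5110 - 2147*(-43/9)) = 164011*(-5110 + 92321/9) = 164011*(46331/9) = 7598793641/9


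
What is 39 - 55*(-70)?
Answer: 3889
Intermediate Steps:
39 - 55*(-70) = 39 + 3850 = 3889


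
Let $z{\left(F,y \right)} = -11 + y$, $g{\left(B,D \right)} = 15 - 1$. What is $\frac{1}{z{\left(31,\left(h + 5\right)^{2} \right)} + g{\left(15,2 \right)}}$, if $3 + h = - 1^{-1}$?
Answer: $\frac{1}{4} \approx 0.25$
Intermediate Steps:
$h = -4$ ($h = -3 - 1^{-1} = -3 - 1 = -4$)
$g{\left(B,D \right)} = 14$ ($g{\left(B,D \right)} = 15 - 1 = 14$)
$\frac{1}{z{\left(31,\left(h + 5\right)^{2} \right)} + g{\left(15,2 \right)}} = \frac{1}{\left(-11 + \left(-4 + 5\right)^{2}\right) + 14} = \frac{1}{\left(-11 + 1^{2}\right) + 14} = \frac{1}{\left(-11 + 1\right) + 14} = \frac{1}{-10 + 14} = \frac{1}{4}$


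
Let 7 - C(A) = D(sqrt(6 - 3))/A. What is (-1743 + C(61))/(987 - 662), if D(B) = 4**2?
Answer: -105912/19825 ≈ -5.3423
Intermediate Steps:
D(B) = 16
C(A) = 7 - 16/A
(-1743 + C(61))/(987 - 662) = (-1743 + (7 - 16/61))/(987 - 662) = (-1743 + (7 - 16*1/61))/325 = (-1743 + (7 - 16/61))*(1/325) = (-1743 + 411/61)*(1/325) = -105912/61*1/325 = -105912/19825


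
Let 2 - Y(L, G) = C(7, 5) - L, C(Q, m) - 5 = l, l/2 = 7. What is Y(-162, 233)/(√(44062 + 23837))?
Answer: -179*√67899/67899 ≈ -0.68694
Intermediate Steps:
l = 14 (l = 2*7 = 14)
C(Q, m) = 19 (C(Q, m) = 5 + 14 = 19)
Y(L, G) = -17 + L (Y(L, G) = 2 - (19 - L) = 2 + (-19 + L) = -17 + L)
Y(-162, 233)/(√(44062 + 23837)) = (-17 - 162)/(√(44062 + 23837)) = -179*√67899/67899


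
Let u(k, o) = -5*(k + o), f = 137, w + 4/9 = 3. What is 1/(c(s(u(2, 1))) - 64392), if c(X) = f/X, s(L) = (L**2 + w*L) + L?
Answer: -515/33161469 ≈ -1.5530e-5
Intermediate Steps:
w = 23/9 (w = -4/9 + 3 = 23/9 ≈ 2.5556)
u(k, o) = -5*k - 5*o
s(L) = L**2 + 32*L/9 (s(L) = (L**2 + 23*L/9) + L = L**2 + 32*L/9)
c(X) = 137/X
1/(c(s(u(2, 1))) - 64392) = 1/(137/(((-5*2 - 5*1)*(32 + 9*(-5*2 - 5*1))/9)) - 64392) = 1/(137/(((-10 - 5)*(32 + 9*(-10 - 5))/9)) - 64392) = 1/(137/(((1/9)*(-15)*(32 + 9*(-15)))) - 64392) = 1/(137/(((1/9)*(-15)*(32 - 135))) - 64392) = 1/(137/(((1/9)*(-15)*(-103))) - 64392) = 1/(137/(515/3) - 64392) = 1/(137*(3/515) - 64392) = 1/(411/515 - 64392) = 1/(-33161469/515) = -515/33161469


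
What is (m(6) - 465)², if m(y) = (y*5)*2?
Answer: 164025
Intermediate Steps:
m(y) = 10*y (m(y) = (5*y)*2 = 10*y)
(m(6) - 465)² = (10*6 - 465)² = (60 - 465)² = (-405)² = 164025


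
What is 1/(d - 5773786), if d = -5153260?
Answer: -1/10927046 ≈ -9.1516e-8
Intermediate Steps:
1/(d - 5773786) = 1/(-5153260 - 5773786) = 1/(-10927046) = -1/10927046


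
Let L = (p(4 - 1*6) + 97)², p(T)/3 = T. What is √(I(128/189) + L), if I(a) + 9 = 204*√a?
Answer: 4*√(227997 + 714*√42)/21 ≈ 91.869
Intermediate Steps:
p(T) = 3*T
I(a) = -9 + 204*√a
L = 8281 (L = (3*(4 - 1*6) + 97)² = (3*(4 - 6) + 97)² = (3*(-2) + 97)² = (-6 + 97)² = 91² = 8281)
√(I(128/189) + L) = √((-9 + 204*√(128/189)) + 8281) = √((-9 + 204*(8*√42/63)) + 8281) = √((-9 + 544*√42/21) + 8281) = √(8272 + 544*√42/21)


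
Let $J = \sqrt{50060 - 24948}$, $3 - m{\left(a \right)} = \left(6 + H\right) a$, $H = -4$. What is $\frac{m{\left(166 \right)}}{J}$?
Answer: $- \frac{329 \sqrt{6278}}{12556} \approx -2.0761$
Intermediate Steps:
$m{\left(a \right)} = 3 - 2 a$ ($m{\left(a \right)} = 3 - \left(6 - 4\right) a = 3 - 2 a$)
$J = 2 \sqrt{6278}$ ($J = \sqrt{25112} = 2 \sqrt{6278} \approx 158.47$)
$\frac{m{\left(166 \right)}}{J} = \frac{3 - 332}{2 \sqrt{6278}} = \left(3 - 332\right) \frac{\sqrt{6278}}{12556} = - 329 \frac{\sqrt{6278}}{12556} = - \frac{329 \sqrt{6278}}{12556}$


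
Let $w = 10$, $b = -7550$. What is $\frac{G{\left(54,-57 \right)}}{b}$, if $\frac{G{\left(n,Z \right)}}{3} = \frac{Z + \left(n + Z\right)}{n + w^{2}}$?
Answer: $\frac{9}{58135} \approx 0.00015481$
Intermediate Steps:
$G{\left(n,Z \right)} = \frac{3 \left(n + 2 Z\right)}{100 + n}$ ($G{\left(n,Z \right)} = 3 \frac{Z + \left(n + Z\right)}{n + 10^{2}} = 3 \frac{Z + \left(Z + n\right)}{n + 100} = 3 \frac{n + 2 Z}{100 + n} = \frac{3 \left(n + 2 Z\right)}{100 + n}$)
$\frac{G{\left(54,-57 \right)}}{b} = \frac{3 \frac{1}{100 + 54} \left(54 + 2 \left(-57\right)\right)}{-7550} = \frac{3 \left(54 - 114\right)}{154} \left(- \frac{1}{7550}\right) = 3 \cdot \frac{1}{154} \left(-60\right) \left(- \frac{1}{7550}\right) = \left(- \frac{90}{77}\right) \left(- \frac{1}{7550}\right) = \frac{9}{58135}$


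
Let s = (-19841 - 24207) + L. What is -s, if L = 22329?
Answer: 21719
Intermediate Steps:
s = -21719 (s = (-19841 - 24207) + 22329 = -44048 + 22329 = -21719)
-s = -1*(-21719) = 21719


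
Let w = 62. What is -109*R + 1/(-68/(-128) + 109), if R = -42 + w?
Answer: -7640868/3505 ≈ -2180.0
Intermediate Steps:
R = 20 (R = -42 + 62 = 20)
-109*R + 1/(-68/(-128) + 109) = -109*20 + 1/(-68/(-128) + 109) = -2180 + 1/(-68*(-1/128) + 109) = -2180 + 1/(17/32 + 109) = -2180 + 1/(3505/32) = -2180 + 32/3505 = -7640868/3505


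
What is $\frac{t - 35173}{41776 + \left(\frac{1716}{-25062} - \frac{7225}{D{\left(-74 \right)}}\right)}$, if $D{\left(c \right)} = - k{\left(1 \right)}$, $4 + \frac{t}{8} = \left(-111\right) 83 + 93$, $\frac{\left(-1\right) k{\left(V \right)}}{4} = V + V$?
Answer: $- \frac{3614441640}{1365805703} \approx -2.6464$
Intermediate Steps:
$k{\left(V \right)} = - 8 V$ ($k{\left(V \right)} = - 4 \left(V + V\right) = - 4 \cdot 2 V = - 8 V$)
$t = -72992$ ($t = -32 + 8 \left(\left(-111\right) 83 + 93\right) = -32 + 8 \left(-9213 + 93\right) = -32 + 8 \left(-9120\right) = -32 - 72960 = -72992$)
$D{\left(c \right)} = 8$ ($D{\left(c \right)} = - \left(-8\right) 1 = \left(-1\right) \left(-8\right) = 8$)
$\frac{t - 35173}{41776 + \left(\frac{1716}{-25062} - \frac{7225}{D{\left(-74 \right)}}\right)} = \frac{-72992 - 35173}{41776 + \left(\frac{1716}{-25062} - \frac{7225}{8}\right)} = - \frac{108165}{41776 + \left(1716 \left(- \frac{1}{25062}\right) - \frac{7225}{8}\right)} = - \frac{108165}{41776 - \frac{30181113}{33416}} = - \frac{108165}{\frac{1365805703}{33416}} = \left(-108165\right) \frac{33416}{1365805703} = - \frac{3614441640}{1365805703}$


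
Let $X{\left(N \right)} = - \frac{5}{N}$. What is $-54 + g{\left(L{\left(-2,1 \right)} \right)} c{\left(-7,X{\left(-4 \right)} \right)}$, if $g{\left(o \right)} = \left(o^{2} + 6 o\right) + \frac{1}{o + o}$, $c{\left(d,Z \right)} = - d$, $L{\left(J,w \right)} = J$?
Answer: $- \frac{447}{4} \approx -111.75$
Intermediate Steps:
$g{\left(o \right)} = o^{2} + \frac{1}{2 o} + 6 o$ ($g{\left(o \right)} = \left(o^{2} + 6 o\right) + \frac{1}{2 o} = o^{2} + \frac{1}{2 o} + 6 o$)
$-54 + g{\left(L{\left(-2,1 \right)} \right)} c{\left(-7,X{\left(-4 \right)} \right)} = -54 + \left(\left(-2\right)^{2} + \frac{1}{2 \left(-2\right)} + 6 \left(-2\right)\right) \left(\left(-1\right) \left(-7\right)\right) = -54 + \left(4 + \frac{1}{2} \left(- \frac{1}{2}\right) - 12\right) 7 = -54 + \left(4 - \frac{1}{4} - 12\right) 7 = -54 - \frac{231}{4} = - \frac{447}{4}$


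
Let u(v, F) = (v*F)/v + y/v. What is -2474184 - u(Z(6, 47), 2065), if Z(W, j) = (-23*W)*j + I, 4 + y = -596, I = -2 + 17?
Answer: -5341269293/2157 ≈ -2.4762e+6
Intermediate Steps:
I = 15
y = -600 (y = -4 - 596 = -600)
Z(W, j) = 15 - 23*W*j (Z(W, j) = (-23*W)*j + 15 = -23*W*j + 15 = 15 - 23*W*j)
u(v, F) = F - 600/v (u(v, F) = (v*F)/v - 600/v = (F*v)/v - 600/v = F - 600/v)
-2474184 - u(Z(6, 47), 2065) = -2474184 - (2065 - 600/(15 - 23*6*47)) = -2474184 - (2065 - 600/(15 - 6486)) = -2474184 - (2065 - 600/(-6471)) = -2474184 - (2065 - 600*(-1/6471)) = -2474184 - (2065 + 200/2157) = -2474184 - 1*4454405/2157 = -2474184 - 4454405/2157 = -5341269293/2157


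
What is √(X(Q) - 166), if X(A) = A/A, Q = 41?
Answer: I*√165 ≈ 12.845*I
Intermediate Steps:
X(A) = 1
√(X(Q) - 166) = √(1 - 166) = √(-165) = I*√165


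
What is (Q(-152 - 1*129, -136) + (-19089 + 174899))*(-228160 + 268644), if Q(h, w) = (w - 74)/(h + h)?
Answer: 1772499434060/281 ≈ 6.3078e+9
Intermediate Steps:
Q(h, w) = (-74 + w)/(2*h) (Q(h, w) = (-74 + w)/((2*h)) = (-74 + w)*(1/(2*h)) = (-74 + w)/(2*h))
(Q(-152 - 1*129, -136) + (-19089 + 174899))*(-228160 + 268644) = ((-74 - 136)/(2*(-152 - 1*129)) + (-19089 + 174899))*(-228160 + 268644) = ((½)*(-210)/(-152 - 129) + 155810)*40484 = ((½)*(-210)/(-281) + 155810)*40484 = ((½)*(-1/281)*(-210) + 155810)*40484 = (105/281 + 155810)*40484 = (43782715/281)*40484 = 1772499434060/281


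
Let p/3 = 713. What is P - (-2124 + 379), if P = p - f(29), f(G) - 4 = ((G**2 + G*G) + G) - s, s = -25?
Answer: 2144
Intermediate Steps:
f(G) = 29 + G + 2*G**2 (f(G) = 4 + (((G**2 + G*G) + G) - 1*(-25)) = 4 + (((G**2 + G**2) + G) + 25) = 4 + ((2*G**2 + G) + 25) = 4 + ((G + 2*G**2) + 25) = 4 + (25 + G + 2*G**2) = 29 + G + 2*G**2)
p = 2139 (p = 3*713 = 2139)
P = 399 (P = 2139 - (29 + 29 + 2*29**2) = 2139 - (29 + 29 + 2*841) = 2139 - (29 + 29 + 1682) = 2139 - 1*1740 = 2139 - 1740 = 399)
P - (-2124 + 379) = 399 - (-2124 + 379) = 399 - 1*(-1745) = 399 + 1745 = 2144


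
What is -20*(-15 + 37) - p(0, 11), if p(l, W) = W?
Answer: -451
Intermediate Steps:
-20*(-15 + 37) - p(0, 11) = -20*(-15 + 37) - 1*11 = -20*22 - 11 = -440 - 11 = -451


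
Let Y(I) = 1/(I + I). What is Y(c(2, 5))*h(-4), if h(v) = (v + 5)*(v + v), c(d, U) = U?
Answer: -⅘ ≈ -0.80000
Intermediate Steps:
Y(I) = 1/(2*I)
h(v) = 2*v*(5 + v) (h(v) = (5 + v)*(2*v) = 2*v*(5 + v))
Y(c(2, 5))*h(-4) = ((½)/5)*(2*(-4)*(5 - 4)) = ((½)*(⅕))*(2*(-4)*1) = (⅒)*(-8) = -⅘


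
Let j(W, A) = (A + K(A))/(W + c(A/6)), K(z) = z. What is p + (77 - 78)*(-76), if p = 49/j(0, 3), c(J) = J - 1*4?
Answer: 569/12 ≈ 47.417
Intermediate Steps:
c(J) = -4 + J (c(J) = J - 4 = -4 + J)
j(W, A) = 2*A/(-4 + W + A/6) (j(W, A) = (A + A)/(W + (-4 + A/6)) = (2*A)/(W + (-4 + A*(⅙))) = (2*A)/(W + (-4 + A/6)) = (2*A)/(-4 + W + A/6) = 2*A/(-4 + W + A/6))
p = -343/12 (p = 49/((12*3/(-24 + 3 + 6*0))) = 49/((12*3/(-24 + 3 + 0))) = 49/((12*3/(-21))) = 49/((12*3*(-1/21))) = 49/(-12/7) = 49*(-7/12) = -343/12 ≈ -28.583)
p + (77 - 78)*(-76) = -343/12 + (77 - 78)*(-76) = -343/12 - 1*(-76) = -343/12 + 76 = 569/12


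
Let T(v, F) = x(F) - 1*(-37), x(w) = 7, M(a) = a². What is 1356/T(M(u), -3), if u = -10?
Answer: 339/11 ≈ 30.818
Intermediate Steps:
T(v, F) = 44 (T(v, F) = 7 - 1*(-37) = 7 + 37 = 44)
1356/T(M(u), -3) = 1356/44 = 1356*(1/44) = 339/11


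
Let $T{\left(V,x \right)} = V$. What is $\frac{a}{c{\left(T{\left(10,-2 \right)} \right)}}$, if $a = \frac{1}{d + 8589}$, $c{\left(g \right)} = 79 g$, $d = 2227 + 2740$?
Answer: $\frac{1}{10709240} \approx 9.3377 \cdot 10^{-8}$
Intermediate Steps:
$d = 4967$
$a = \frac{1}{13556}$ ($a = \frac{1}{4967 + 8589} = \frac{1}{13556} \approx 7.3768 \cdot 10^{-5}$)
$\frac{a}{c{\left(T{\left(10,-2 \right)} \right)}} = \frac{1}{13556 \cdot 79 \cdot 10} = \frac{1}{13556 \cdot 790} = \frac{1}{13556} \cdot \frac{1}{790} = \frac{1}{10709240}$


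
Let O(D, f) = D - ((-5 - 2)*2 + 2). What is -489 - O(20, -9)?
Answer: -521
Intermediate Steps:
O(D, f) = 12 + D (O(D, f) = D - (-7*2 + 2) = D - (-14 + 2) = D - 1*(-12) = D + 12 = 12 + D)
-489 - O(20, -9) = -489 - (12 + 20) = -489 - 1*32 = -489 - 32 = -521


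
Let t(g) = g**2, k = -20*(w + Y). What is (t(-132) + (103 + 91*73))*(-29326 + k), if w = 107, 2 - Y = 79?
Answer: -723311420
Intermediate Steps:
Y = -77 (Y = 2 - 1*79 = 2 - 79 = -77)
k = -600 (k = -20*(107 - 77) = -20*30 = -600)
(t(-132) + (103 + 91*73))*(-29326 + k) = ((-132)**2 + (103 + 91*73))*(-29326 - 600) = (17424 + (103 + 6643))*(-29926) = (17424 + 6746)*(-29926) = 24170*(-29926) = -723311420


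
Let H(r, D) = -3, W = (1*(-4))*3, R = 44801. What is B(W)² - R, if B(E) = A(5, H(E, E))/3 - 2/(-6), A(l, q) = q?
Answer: -403205/9 ≈ -44801.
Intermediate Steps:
W = -12 (W = -4*3 = -12)
B(E) = -⅔ (B(E) = -3/3 - 2/(-6) = -3*⅓ - 2*(-⅙) = -1 + ⅓ = -⅔)
B(W)² - R = (-⅔)² - 1*44801 = 4/9 - 44801 = -403205/9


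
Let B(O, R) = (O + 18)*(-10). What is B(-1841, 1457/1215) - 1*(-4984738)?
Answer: 5002968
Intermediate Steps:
B(O, R) = -180 - 10*O (B(O, R) = (18 + O)*(-10) = -180 - 10*O)
B(-1841, 1457/1215) - 1*(-4984738) = (-180 - 10*(-1841)) - 1*(-4984738) = (-180 + 18410) + 4984738 = 18230 + 4984738 = 5002968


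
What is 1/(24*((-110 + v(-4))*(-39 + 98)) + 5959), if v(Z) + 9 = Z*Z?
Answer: -1/139889 ≈ -7.1485e-6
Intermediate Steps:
v(Z) = -9 + Z² (v(Z) = -9 + Z*Z = -9 + Z²)
1/(24*((-110 + v(-4))*(-39 + 98)) + 5959) = 1/(24*((-110 + (-9 + (-4)²))*(-39 + 98)) + 5959) = 1/(24*((-110 + (-9 + 16))*59) + 5959) = 1/(24*((-110 + 7)*59) + 5959) = 1/(24*(-103*59) + 5959) = 1/(24*(-6077) + 5959) = 1/(-145848 + 5959) = 1/(-139889) = -1/139889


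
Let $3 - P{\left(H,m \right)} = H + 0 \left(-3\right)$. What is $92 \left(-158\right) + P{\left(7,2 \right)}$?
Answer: $-14540$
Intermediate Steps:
$P{\left(H,m \right)} = 3 - H$ ($P{\left(H,m \right)} = 3 - \left(H + 0 \left(-3\right)\right) = 3 - \left(H + 0\right) = 3 - H$)
$92 \left(-158\right) + P{\left(7,2 \right)} = 92 \left(-158\right) + \left(3 - 7\right) = -14536 + \left(3 - 7\right) = -14536 - 4 = -14540$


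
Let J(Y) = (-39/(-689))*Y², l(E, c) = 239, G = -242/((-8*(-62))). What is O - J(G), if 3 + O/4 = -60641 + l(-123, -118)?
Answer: -787611657363/3259712 ≈ -2.4162e+5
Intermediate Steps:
G = -121/248 (G = -242/496 = -242*1/496 = -121/248 ≈ -0.48790)
J(Y) = 3*Y²/53 (J(Y) = (-39*(-1/689))*Y² = 3*Y²/53)
O = -241620 (O = -12 + 4*(-60641 + 239) = -12 + 4*(-60402) = -12 - 241608 = -241620)
O - J(G) = -241620 - 3*(-121/248)²/53 = -241620 - 3*14641/(53*61504) = -241620 - 1*43923/3259712 = -241620 - 43923/3259712 = -787611657363/3259712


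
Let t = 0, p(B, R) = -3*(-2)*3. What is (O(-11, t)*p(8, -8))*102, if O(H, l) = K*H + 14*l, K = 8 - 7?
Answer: -20196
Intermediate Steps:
p(B, R) = 18 (p(B, R) = 6*3 = 18)
K = 1
O(H, l) = H + 14*l (O(H, l) = 1*H + 14*l = H + 14*l)
(O(-11, t)*p(8, -8))*102 = ((-11 + 14*0)*18)*102 = ((-11 + 0)*18)*102 = -11*18*102 = -198*102 = -20196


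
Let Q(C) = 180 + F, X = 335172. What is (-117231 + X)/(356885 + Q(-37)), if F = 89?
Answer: 217941/357154 ≈ 0.61022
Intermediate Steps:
Q(C) = 269 (Q(C) = 180 + 89 = 269)
(-117231 + X)/(356885 + Q(-37)) = (-117231 + 335172)/(356885 + 269) = 217941/357154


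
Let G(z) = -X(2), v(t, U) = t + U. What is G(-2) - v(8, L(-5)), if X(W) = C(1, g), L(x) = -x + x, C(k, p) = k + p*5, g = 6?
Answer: -39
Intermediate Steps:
C(k, p) = k + 5*p
L(x) = 0
X(W) = 31 (X(W) = 1 + 5*6 = 1 + 30 = 31)
v(t, U) = U + t
G(z) = -31 (G(z) = -1*31 = -31)
G(-2) - v(8, L(-5)) = -31 - (0 + 8) = -31 - 1*8 = -31 - 8 = -39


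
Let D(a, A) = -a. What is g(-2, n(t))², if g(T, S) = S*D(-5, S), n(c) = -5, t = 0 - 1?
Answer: 625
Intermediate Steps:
t = -1
g(T, S) = 5*S (g(T, S) = S*(-1*(-5)) = S*5 = 5*S)
g(-2, n(t))² = (5*(-5))² = (-25)² = 625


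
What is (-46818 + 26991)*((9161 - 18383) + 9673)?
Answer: -8941977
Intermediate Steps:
(-46818 + 26991)*((9161 - 18383) + 9673) = -19827*(-9222 + 9673) = -19827*451 = -8941977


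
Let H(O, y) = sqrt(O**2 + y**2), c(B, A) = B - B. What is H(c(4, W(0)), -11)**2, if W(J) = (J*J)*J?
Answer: 121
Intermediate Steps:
W(J) = J**3 (W(J) = J**2*J = J**3)
c(B, A) = 0
H(c(4, W(0)), -11)**2 = (sqrt(0**2 + (-11)**2))**2 = (sqrt(0 + 121))**2 = (sqrt(121))**2 = 11**2 = 121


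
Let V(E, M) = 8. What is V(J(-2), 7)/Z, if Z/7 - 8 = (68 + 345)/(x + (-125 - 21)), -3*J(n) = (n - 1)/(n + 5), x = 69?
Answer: 88/203 ≈ 0.43350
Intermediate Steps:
J(n) = -(-1 + n)/(3*(5 + n)) (J(n) = -(n - 1)/(3*(n + 5)) = -(-1 + n)/(3*(5 + n)))
Z = 203/11 (Z = 56 + 7*((68 + 345)/(69 + (-125 - 21))) = 56 + 7*(413/(69 - 146)) = 56 + 7*(413/(-77)) = 56 + 7*(413*(-1/77)) = 56 + 7*(-59/11) = 56 - 413/11 = 203/11 ≈ 18.455)
V(J(-2), 7)/Z = 8/(203/11) = 8*(11/203) = 88/203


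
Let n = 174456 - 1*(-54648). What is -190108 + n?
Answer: 38996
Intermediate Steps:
n = 229104 (n = 174456 + 54648 = 229104)
-190108 + n = -190108 + 229104 = 38996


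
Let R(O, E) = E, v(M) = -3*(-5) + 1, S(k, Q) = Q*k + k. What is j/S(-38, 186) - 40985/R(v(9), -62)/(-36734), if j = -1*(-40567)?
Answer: -46341453223/8091985924 ≈ -5.7268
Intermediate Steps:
j = 40567
S(k, Q) = k + Q*k
v(M) = 16 (v(M) = 15 + 1 = 16)
j/S(-38, 186) - 40985/R(v(9), -62)/(-36734) = 40567/((-38*(1 + 186))) - 40985/(-62)/(-36734) = 40567/((-38*187)) - 40985*(-1/62)*(-1/36734) = 40567/(-7106) + (40985/62)*(-1/36734) = 40567*(-1/7106) - 40985/2277508 = -40567/7106 - 40985/2277508 = -46341453223/8091985924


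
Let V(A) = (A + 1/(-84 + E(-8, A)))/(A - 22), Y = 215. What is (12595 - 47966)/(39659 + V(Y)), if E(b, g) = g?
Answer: -894284993/1002726663 ≈ -0.89185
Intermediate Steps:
V(A) = (A + 1/(-84 + A))/(-22 + A) (V(A) = (A + 1/(-84 + A))/(A - 22) = (A + 1/(-84 + A))/(-22 + A))
(12595 - 47966)/(39659 + V(Y)) = (12595 - 47966)/(39659 + (1 + 215**2 - 84*215)/(1848 + 215**2 - 106*215)) = -35371/(39659 + (1 + 46225 - 18060)/(1848 + 46225 - 22790)) = -35371/(39659 + 28166/25283) = -35371/1002726663/25283 = -35371*25283/1002726663 = -894284993/1002726663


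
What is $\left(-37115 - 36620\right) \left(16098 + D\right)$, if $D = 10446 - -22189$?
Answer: $-3593327755$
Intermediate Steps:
$D = 32635$ ($D = 10446 + 22189 = 32635$)
$\left(-37115 - 36620\right) \left(16098 + D\right) = \left(-37115 - 36620\right) \left(16098 + 32635\right) = \left(-73735\right) 48733 = -3593327755$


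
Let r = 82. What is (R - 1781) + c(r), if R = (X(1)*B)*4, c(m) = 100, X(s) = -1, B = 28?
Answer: -1793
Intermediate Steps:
R = -112 (R = -1*28*4 = -28*4 = -112)
(R - 1781) + c(r) = (-112 - 1781) + 100 = -1893 + 100 = -1793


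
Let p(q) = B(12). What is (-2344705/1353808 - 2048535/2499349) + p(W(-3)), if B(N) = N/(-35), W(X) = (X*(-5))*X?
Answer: -342778234943279/118427353484720 ≈ -2.8944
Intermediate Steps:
W(X) = -5*X**2 (W(X) = (-5*X)*X = -5*X**2)
B(N) = -N/35 (B(N) = N*(-1/35) = -N/35)
p(q) = -12/35 (p(q) = -1/35*12 = -12/35)
(-2344705/1353808 - 2048535/2499349) + p(W(-3)) = (-2344705/1353808 - 2048535/2499349) - 12/35 = -8633559168325/3383638670992 - 12/35 = -342778234943279/118427353484720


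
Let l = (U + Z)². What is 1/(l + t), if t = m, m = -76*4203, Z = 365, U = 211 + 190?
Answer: 1/267328 ≈ 3.7407e-6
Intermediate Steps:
U = 401
m = -319428
t = -319428
l = 586756 (l = (401 + 365)² = 766² = 586756)
1/(l + t) = 1/(586756 - 319428) = 1/267328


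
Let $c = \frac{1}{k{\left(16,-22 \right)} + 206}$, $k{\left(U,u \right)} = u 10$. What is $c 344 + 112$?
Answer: $\frac{612}{7} \approx 87.429$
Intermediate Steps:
$k{\left(U,u \right)} = 10 u$
$c = - \frac{1}{14}$ ($c = \frac{1}{10 \left(-22\right) + 206} = \frac{1}{-220 + 206} = \frac{1}{-14} = - \frac{1}{14} \approx -0.071429$)
$c 344 + 112 = \left(- \frac{1}{14}\right) 344 + 112 = - \frac{172}{7} + 112 = \frac{612}{7}$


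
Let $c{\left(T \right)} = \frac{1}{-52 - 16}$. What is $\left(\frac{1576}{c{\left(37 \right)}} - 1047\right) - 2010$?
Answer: $-110225$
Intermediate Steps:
$c{\left(T \right)} = - \frac{1}{68}$ ($c{\left(T \right)} = \frac{1}{-68} = - \frac{1}{68}$)
$\left(\frac{1576}{c{\left(37 \right)}} - 1047\right) - 2010 = \left(\frac{1576}{- \frac{1}{68}} - 1047\right) - 2010 = \left(1576 \left(-68\right) - 1047\right) - 2010 = \left(-107168 - 1047\right) - 2010 = -108215 - 2010 = -110225$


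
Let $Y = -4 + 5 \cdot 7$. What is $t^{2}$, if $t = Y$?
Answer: $961$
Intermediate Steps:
$Y = 31$ ($Y = -4 + 35 = 31$)
$t = 31$
$t^{2} = 31^{2} = 961$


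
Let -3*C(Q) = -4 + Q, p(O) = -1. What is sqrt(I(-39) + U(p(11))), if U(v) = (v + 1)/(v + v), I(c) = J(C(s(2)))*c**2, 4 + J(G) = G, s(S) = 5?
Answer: 13*I*sqrt(39) ≈ 81.185*I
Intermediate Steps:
C(Q) = 4/3 - Q/3 (C(Q) = -(-4 + Q)/3 = 4/3 - Q/3)
J(G) = -4 + G
I(c) = -13*c**2/3 (I(c) = (-4 + (4/3 - 1/3*5))*c**2 = (-4 + (4/3 - 5/3))*c**2 = (-4 - 1/3)*c**2 = -13*c**2/3)
U(v) = (1 + v)/(2*v) (U(v) = (1 + v)/((2*v)) = (1 + v)*(1/(2*v)) = (1 + v)/(2*v))
sqrt(I(-39) + U(p(11))) = sqrt(-13/3*(-39)**2 + (1/2)*(1 - 1)/(-1)) = sqrt(-13/3*1521 + (1/2)*(-1)*0) = sqrt(-6591 + 0) = sqrt(-6591) = 13*I*sqrt(39)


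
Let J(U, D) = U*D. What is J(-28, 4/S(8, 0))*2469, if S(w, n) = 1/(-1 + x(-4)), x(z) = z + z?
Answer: 2488752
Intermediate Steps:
x(z) = 2*z
S(w, n) = -1/9 (S(w, n) = 1/(-1 + 2*(-4)) = 1/(-1 - 8) = 1/(-9) = -1/9)
J(U, D) = D*U
J(-28, 4/S(8, 0))*2469 = ((4/(-1/9))*(-28))*2469 = ((4*(-9))*(-28))*2469 = -36*(-28)*2469 = 1008*2469 = 2488752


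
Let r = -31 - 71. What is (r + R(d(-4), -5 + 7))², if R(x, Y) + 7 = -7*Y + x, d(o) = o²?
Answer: 11449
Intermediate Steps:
r = -102
R(x, Y) = -7 + x - 7*Y (R(x, Y) = -7 + (-7*Y + x) = -7 + (x - 7*Y) = -7 + x - 7*Y)
(r + R(d(-4), -5 + 7))² = (-102 + (-7 + (-4)² - 7*(-5 + 7)))² = (-102 + (-7 + 16 - 7*2))² = (-102 + (-7 + 16 - 14))² = (-102 - 5)² = (-107)² = 11449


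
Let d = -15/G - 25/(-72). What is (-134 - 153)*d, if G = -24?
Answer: -10045/36 ≈ -279.03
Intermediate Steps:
d = 35/36 (d = -15/(-24) - 25/(-72) = -15*(-1/24) - 25*(-1/72) = 5/8 + 25/72 = 35/36 ≈ 0.97222)
(-134 - 153)*d = (-134 - 153)*(35/36) = -287*35/36 = -10045/36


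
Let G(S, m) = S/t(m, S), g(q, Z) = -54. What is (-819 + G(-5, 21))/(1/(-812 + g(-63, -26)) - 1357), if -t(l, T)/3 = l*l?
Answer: 938338712/1554740649 ≈ 0.60353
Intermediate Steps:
t(l, T) = -3*l**2 (t(l, T) = -3*l*l = -3*l**2)
G(S, m) = -S/(3*m**2) (G(S, m) = S/((-3*m**2)) = S*(-1/(3*m**2)) = -S/(3*m**2))
(-819 + G(-5, 21))/(1/(-812 + g(-63, -26)) - 1357) = (-819 - 1/3*(-5)/21**2)/(1/(-812 - 54) - 1357) = (-819 - 1/3*(-5)*1/441)/(1/(-866) - 1357) = (-819 + 5/1323)/(-1/866 - 1357) = -1083532/(1323*(-1175163/866)) = -1083532/1323*(-866/1175163) = 938338712/1554740649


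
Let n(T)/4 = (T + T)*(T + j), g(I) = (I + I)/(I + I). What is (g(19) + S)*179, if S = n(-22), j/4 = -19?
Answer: 3087571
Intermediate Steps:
j = -76 (j = 4*(-19) = -76)
g(I) = 1 (g(I) = (2*I)/((2*I)) = (2*I)*(1/(2*I)) = 1)
n(T) = 8*T*(-76 + T) (n(T) = 4*((T + T)*(T - 76)) = 4*((2*T)*(-76 + T)) = 4*(2*T*(-76 + T)) = 8*T*(-76 + T))
S = 17248 (S = 8*(-22)*(-76 - 22) = 8*(-22)*(-98) = 17248)
(g(19) + S)*179 = (1 + 17248)*179 = 17249*179 = 3087571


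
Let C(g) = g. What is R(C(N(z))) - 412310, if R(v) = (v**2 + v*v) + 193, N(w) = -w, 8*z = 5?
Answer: -13187719/32 ≈ -4.1212e+5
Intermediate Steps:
z = 5/8 (z = (1/8)*5 = 5/8 ≈ 0.62500)
R(v) = 193 + 2*v**2 (R(v) = (v**2 + v**2) + 193 = 2*v**2 + 193 = 193 + 2*v**2)
R(C(N(z))) - 412310 = (193 + 2*(-1*5/8)**2) - 412310 = (193 + 2*(-5/8)**2) - 412310 = (193 + 2*(25/64)) - 412310 = (193 + 25/32) - 412310 = 6201/32 - 412310 = -13187719/32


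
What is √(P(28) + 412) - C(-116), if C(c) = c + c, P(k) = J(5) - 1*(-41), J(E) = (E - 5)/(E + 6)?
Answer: 232 + √453 ≈ 253.28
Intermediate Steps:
J(E) = (-5 + E)/(6 + E)
P(k) = 41 (P(k) = (-5 + 5)/(6 + 5) - 1*(-41) = 0/11 + 41 = (1/11)*0 + 41 = 0 + 41 = 41)
C(c) = 2*c
√(P(28) + 412) - C(-116) = √(41 + 412) - 2*(-116) = √453 - 1*(-232) = √453 + 232 = 232 + √453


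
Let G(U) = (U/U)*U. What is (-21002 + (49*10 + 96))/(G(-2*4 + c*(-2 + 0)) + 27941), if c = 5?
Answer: -20416/27923 ≈ -0.73115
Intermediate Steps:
G(U) = U (G(U) = 1*U = U)
(-21002 + (49*10 + 96))/(G(-2*4 + c*(-2 + 0)) + 27941) = (-21002 + (49*10 + 96))/((-2*4 + 5*(-2 + 0)) + 27941) = (-21002 + (490 + 96))/((-8 + 5*(-2)) + 27941) = (-21002 + 586)/((-8 - 10) + 27941) = -20416/(-18 + 27941) = -20416/27923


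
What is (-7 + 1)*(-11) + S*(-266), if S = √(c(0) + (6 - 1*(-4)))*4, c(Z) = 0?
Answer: 66 - 1064*√10 ≈ -3298.7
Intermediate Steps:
S = 4*√10 (S = √(0 + (6 - 1*(-4)))*4 = √(0 + (6 + 4))*4 = √(0 + 10)*4 = √10*4 = 4*√10 ≈ 12.649)
(-7 + 1)*(-11) + S*(-266) = (-7 + 1)*(-11) + (4*√10)*(-266) = -6*(-11) - 1064*√10 = 66 - 1064*√10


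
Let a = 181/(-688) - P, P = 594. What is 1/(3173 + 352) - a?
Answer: 1441207513/2425200 ≈ 594.26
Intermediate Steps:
a = -408853/688 (a = 181/(-688) - 1*594 = 181*(-1/688) - 594 = -181/688 - 594 = -408853/688 ≈ -594.26)
1/(3173 + 352) - a = 1/(3173 + 352) - 1*(-408853/688) = 1/3525 + 408853/688 = 1441207513/2425200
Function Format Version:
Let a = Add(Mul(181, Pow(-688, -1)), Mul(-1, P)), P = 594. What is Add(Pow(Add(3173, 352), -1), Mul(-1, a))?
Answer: Rational(1441207513, 2425200) ≈ 594.26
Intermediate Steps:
a = Rational(-408853, 688) (a = Add(Mul(181, Pow(-688, -1)), Mul(-1, 594)) = Add(Mul(181, Rational(-1, 688)), -594) = Add(Rational(-181, 688), -594) = Rational(-408853, 688) ≈ -594.26)
Add(Pow(Add(3173, 352), -1), Mul(-1, a)) = Add(Pow(Add(3173, 352), -1), Mul(-1, Rational(-408853, 688))) = Add(Pow(3525, -1), Rational(408853, 688)) = Add(Rational(1, 3525), Rational(408853, 688)) = Rational(1441207513, 2425200)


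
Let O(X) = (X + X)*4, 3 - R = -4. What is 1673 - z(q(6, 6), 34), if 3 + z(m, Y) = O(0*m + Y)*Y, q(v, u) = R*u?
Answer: -7572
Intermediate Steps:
R = 7 (R = 3 - 1*(-4) = 3 + 4 = 7)
q(v, u) = 7*u
O(X) = 8*X (O(X) = (2*X)*4 = 8*X)
z(m, Y) = -3 + 8*Y² (z(m, Y) = -3 + (8*(0*m + Y))*Y = -3 + (8*(0 + Y))*Y = -3 + (8*Y)*Y = -3 + 8*Y²)
1673 - z(q(6, 6), 34) = 1673 - (-3 + 8*34²) = 1673 - (-3 + 8*1156) = 1673 - (-3 + 9248) = 1673 - 1*9245 = 1673 - 9245 = -7572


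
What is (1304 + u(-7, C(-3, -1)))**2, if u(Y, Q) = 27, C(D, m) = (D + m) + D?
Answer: 1771561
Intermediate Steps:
C(D, m) = m + 2*D
(1304 + u(-7, C(-3, -1)))**2 = (1304 + 27)**2 = 1331**2 = 1771561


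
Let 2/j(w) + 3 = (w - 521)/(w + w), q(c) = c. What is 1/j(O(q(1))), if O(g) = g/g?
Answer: -263/2 ≈ -131.50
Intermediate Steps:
O(g) = 1
j(w) = 2/(-3 + (-521 + w)/(2*w)) (j(w) = 2/(-3 + (w - 521)/(w + w)) = 2/(-3 + (-521 + w)/((2*w))) = 2/(-3 + (-521 + w)*(1/(2*w))) = 2/(-3 + (-521 + w)/(2*w)))
1/j(O(q(1))) = 1/(-4*1/(521 + 5*1)) = 1/(-4*1/(521 + 5)) = 1/(-4*1/526) = 1/(-4*1*1/526) = 1/(-2/263) = -263/2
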